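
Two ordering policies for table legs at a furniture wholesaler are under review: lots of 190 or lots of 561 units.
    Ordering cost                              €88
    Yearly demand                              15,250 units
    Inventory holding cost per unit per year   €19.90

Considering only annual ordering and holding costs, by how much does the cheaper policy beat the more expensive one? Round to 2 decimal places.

€979.55

For each Q, cost = (D/Q)·S + (Q/2)·H.
TC(190) = (15,250/190)×88 + (190/2)×19.9 = €8,953.66
TC(561) = (15,250/561)×88 + (561/2)×19.9 = €7,974.11
|ΔTC| = |€8,953.66 − €7,974.11| = €979.55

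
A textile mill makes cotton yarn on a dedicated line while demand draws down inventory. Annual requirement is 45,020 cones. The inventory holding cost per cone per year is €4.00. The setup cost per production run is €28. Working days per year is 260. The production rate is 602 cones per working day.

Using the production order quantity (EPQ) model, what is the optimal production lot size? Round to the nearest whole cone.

d = 45,020/260 = 173.1538 cones/day;  effective holding cost H(1 − d/p) = 4·(1 − 173.1538/602) = 2.84948
Q* = √(2DS / H_eff) = √(2·45,020·28 / 2.84948) ≈ 940.62

941 cones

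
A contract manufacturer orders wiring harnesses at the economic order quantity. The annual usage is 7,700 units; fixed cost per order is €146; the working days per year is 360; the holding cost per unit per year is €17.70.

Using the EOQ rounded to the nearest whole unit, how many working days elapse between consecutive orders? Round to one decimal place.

Q* = √(2·D·S / H) = √(2·7,700·146 / 17.7) = √127,028.2 ≈ 356.41 → Q = 356 units
T = Q/D × 360 days = 356/7,700 × 360 = 16.644 days

16.6 days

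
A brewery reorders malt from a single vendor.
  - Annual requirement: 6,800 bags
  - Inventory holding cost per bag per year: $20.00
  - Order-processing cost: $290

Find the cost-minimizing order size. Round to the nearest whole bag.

444 bags

EOQ = √(2DS/H) = √(2 × 6,800 × 290 / 20)
    = √(197,200.00) ≈ 444.07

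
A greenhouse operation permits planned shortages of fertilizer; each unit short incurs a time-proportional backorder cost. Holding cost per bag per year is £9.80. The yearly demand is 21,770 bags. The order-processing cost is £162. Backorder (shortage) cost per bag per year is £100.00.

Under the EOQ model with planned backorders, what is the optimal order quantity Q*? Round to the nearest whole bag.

Basic EOQ = √(2·21,770·162/9.8) = 848.377
Backorder adjustment √((H+b)/b) = √((9.8+100)/100) = 1.0479
Q* = 848.377 × 1.0479 ≈ 888.98

889 bags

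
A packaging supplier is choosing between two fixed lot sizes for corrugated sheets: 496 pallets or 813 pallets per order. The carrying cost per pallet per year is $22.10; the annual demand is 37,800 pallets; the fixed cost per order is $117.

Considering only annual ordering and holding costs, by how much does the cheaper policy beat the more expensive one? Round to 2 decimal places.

$26.17

TC(Q) = (D/Q)S + (Q/2)H
TC(496) = (37,800/496)×117 + (496/2)×22.1 = $14,397.33
TC(813) = (37,800/813)×117 + (813/2)×22.1 = $14,423.50
|ΔTC| = |$14,397.33 − $14,423.50| = $26.17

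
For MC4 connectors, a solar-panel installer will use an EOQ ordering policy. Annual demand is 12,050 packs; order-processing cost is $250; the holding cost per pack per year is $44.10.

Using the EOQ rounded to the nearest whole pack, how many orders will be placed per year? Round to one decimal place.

32.6 orders per year

EOQ = √(2DS/H) = √(2 × 12,050 × 250 / 44.1)
    = √(136,621.32) ≈ 369.62 → Q = 370
N = D/Q = 12,050/370 ≈ 32.568 orders/yr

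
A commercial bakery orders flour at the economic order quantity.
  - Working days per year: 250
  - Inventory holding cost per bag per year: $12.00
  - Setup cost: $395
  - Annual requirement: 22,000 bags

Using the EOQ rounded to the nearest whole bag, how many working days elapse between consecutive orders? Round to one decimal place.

Q* = √(2·D·S / H) = √(2·22,000·395 / 12) = √1,448,333.3 ≈ 1,203.47 → Q = 1,203 bags
T = Q/D × 250 days = 1,203/22,000 × 250 = 13.670 days

13.7 days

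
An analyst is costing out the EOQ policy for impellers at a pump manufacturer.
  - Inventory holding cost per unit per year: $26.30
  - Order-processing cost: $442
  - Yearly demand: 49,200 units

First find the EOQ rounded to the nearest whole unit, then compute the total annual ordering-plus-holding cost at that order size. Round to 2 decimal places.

Optimal lot size Q* = (2 × 49,200 × $442 / $26.3)^½ ≈ 1,285.97 → Q = 1,286 units
Annual ordering cost = (D/Q)·S = (49,200/1,286) × 442 = $16,910.11
Annual holding cost  = (Q/2)·H = (1,286/2) × 26.3 = $16,910.90
Total = $16,910.11 + $16,910.90 = $33,821.01

$33,821.01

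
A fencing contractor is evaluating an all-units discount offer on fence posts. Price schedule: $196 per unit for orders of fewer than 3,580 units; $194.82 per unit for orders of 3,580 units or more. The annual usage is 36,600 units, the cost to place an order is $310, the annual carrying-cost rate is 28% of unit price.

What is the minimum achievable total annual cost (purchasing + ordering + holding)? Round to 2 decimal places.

H₁ = 28%×$196 = $54.8800;  H₂ = 28%×$194.82 = $54.5496
EOQ₁ = √(2×36,600×310/54.8800) = 643.03  (< 3,580, feasible at tier 1)
EOQ₂ = √(2×36,600×310/54.5496) = 644.97  (< 3,580 → use Q = 3,580 at tier-2 price)
TC(tier 1 (EOQ₁), Q≈643.0) = $7,208,889.33
TC(tier 2, Q≈3,580.0) = $7,231,225.06
Minimum at tier 1 (EOQ₁): $7,208,889.33

$7,208,889.33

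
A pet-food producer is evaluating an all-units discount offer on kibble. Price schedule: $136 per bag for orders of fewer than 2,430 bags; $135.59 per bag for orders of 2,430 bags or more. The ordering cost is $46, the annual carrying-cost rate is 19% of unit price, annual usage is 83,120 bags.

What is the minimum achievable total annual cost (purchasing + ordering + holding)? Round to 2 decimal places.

H₁ = 19%×$136 = $25.8400;  H₂ = 19%×$135.59 = $25.7621
EOQ₁ = √(2×83,120×46/25.8400) = 544.00  (< 2,430, feasible at tier 1)
EOQ₂ = √(2×83,120×46/25.7621) = 544.82  (< 2,430 → use Q = 2,430 at tier-2 price)
TC(tier 1 (EOQ₁), Q≈544.0) = $11,318,377.01
TC(tier 2, Q≈2,430.0) = $11,303,115.22
Minimum at tier 2: $11,303,115.22

$11,303,115.22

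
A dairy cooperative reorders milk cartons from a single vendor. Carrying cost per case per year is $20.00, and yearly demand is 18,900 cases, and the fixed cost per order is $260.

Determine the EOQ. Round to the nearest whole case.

Optimal lot size Q* = (2 × 18,900 × $260 / $20)^½ ≈ 701.00

701 cases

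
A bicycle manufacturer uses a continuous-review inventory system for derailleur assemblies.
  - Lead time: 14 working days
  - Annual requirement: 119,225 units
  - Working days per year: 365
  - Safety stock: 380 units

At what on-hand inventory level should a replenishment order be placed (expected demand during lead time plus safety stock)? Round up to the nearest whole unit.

4,954 units

Daily demand d = 119,225 / 365 = 326.644 units/day
Demand during lead time = 326.644 × 14 = 4,573.01
Reorder point = 4,573.01 + 380 = 4,953.01 → round up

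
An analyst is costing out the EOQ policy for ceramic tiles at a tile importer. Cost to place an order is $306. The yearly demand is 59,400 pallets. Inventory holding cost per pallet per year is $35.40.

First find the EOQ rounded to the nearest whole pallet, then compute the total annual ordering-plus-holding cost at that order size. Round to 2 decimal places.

Optimal lot size Q* = (2 × 59,400 × $306 / $35.4)^½ ≈ 1,013.37 → Q = 1,013 pallets
Ordering: D/Q × S = 59,400/1,013 × $306 = $17,943.14
Holding:  Q/2 × H = 1,013/2 × $35.4 = $17,930.10
Total = $17,943.14 + $17,930.10 = $35,873.24

$35,873.24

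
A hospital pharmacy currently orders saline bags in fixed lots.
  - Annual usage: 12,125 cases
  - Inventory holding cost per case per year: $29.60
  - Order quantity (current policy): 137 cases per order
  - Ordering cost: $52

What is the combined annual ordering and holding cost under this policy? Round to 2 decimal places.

Orders/yr = 12,125/137 = 88.504; ordering cost = 88.504 × $52 = $4,602.19
Average inventory = 137/2 = 68.5; holding cost = 68.5 × $29.6 = $2,027.60
Total = $4,602.19 + $2,027.60 = $6,629.79

$6,629.79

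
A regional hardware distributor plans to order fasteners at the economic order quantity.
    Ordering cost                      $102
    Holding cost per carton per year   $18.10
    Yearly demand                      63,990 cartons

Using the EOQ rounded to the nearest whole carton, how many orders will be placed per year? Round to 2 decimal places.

75.37 orders per year

EOQ = √(2DS/H) = √(2 × 63,990 × 102 / 18.1)
    = √(721,213.26) ≈ 849.24 → Q = 849
Orders per year = D/Q = 63,990 / 849 = 75.371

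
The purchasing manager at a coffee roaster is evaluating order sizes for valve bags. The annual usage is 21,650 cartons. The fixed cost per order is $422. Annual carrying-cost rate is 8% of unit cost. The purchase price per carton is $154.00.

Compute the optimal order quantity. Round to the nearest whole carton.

1,218 cartons

Holding cost per carton per year: H = 8% × $154 = $12.3200
Optimal lot size Q* = (2 × 21,650 × $422 / $12.32)^½ ≈ 1,217.85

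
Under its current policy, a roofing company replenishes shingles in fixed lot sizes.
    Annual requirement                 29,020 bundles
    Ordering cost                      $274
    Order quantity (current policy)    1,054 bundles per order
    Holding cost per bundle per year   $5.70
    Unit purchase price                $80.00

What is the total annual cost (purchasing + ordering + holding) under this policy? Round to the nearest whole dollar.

Annual ordering cost = (D/Q)·S = (29,020/1,054) × 274 = $7,544.10
Annual holding cost  = (Q/2)·H = (1,054/2) × 5.7 = $3,003.90
Purchase cost = D·C = 29,020 × 80 = $2,321,600.00
Total = $7,544.10 + $3,003.90 + $2,321,600.00 = $2,332,148.00

$2,332,148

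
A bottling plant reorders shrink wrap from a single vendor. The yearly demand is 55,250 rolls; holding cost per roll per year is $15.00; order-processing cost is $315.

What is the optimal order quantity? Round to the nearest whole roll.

1,523 rolls

Q* = √(2·D·S / H) = √(2·55,250·315 / 15) = √2,320,500.0 ≈ 1,523.32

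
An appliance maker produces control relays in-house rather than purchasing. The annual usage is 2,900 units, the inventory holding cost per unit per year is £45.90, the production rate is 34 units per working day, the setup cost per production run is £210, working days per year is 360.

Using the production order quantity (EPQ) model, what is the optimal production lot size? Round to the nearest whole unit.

Daily demand d = 2,900/360 = 8.056; p = 34; 1 − d/p = 0.76307
EPQ = √(2DS / (H(1 − d/p)))
    = √(2 × 2,900 × 210 / (45.9 × 0.76307)) ≈ 186.48

186 units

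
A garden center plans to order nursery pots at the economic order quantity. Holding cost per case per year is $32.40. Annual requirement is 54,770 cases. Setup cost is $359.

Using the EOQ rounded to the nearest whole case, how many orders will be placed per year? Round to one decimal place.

EOQ = √(2DS/H) = √(2 × 54,770 × 359 / 32.4)
    = √(1,213,730.25) ≈ 1,101.69 → Q = 1,102
Orders per year = D/Q = 54,770 / 1,102 = 49.701

49.7 orders per year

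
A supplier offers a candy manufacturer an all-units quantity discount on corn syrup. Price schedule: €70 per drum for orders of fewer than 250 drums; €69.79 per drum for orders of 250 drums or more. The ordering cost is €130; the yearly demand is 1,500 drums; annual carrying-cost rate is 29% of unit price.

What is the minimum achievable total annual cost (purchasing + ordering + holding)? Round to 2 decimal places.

€107,813.72

H₁ = 29%×€70 = €20.3000;  H₂ = 29%×€69.79 = €20.2391
EOQ₁ = √(2×1,500×130/20.3000) = 138.61  (< 250, feasible at tier 1)
EOQ₂ = √(2×1,500×130/20.2391) = 138.82  (< 250 → use Q = 250 at tier-2 price)
TC(tier 1 (EOQ₁), Q≈138.6) = €107,813.72
TC(tier 2, Q≈250.0) = €107,994.89
Minimum at tier 1 (EOQ₁): €107,813.72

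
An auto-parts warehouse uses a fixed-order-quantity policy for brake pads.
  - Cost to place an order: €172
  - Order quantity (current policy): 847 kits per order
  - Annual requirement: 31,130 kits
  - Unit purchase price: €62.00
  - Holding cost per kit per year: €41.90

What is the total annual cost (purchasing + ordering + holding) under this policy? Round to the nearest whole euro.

€1,954,126

Annual ordering cost = (D/Q)·S = (31,130/847) × 172 = €6,321.56
Annual holding cost  = (Q/2)·H = (847/2) × 41.9 = €17,744.65
Purchase cost = D·C = 31,130 × 62 = €1,930,060.00
Total = €6,321.56 + €17,744.65 + €1,930,060.00 = €1,954,126.21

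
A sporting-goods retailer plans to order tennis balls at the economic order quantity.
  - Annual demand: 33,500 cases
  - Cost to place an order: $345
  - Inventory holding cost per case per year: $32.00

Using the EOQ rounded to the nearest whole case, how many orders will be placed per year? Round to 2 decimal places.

39.41 orders per year

EOQ = √(2DS/H) = √(2 × 33,500 × 345 / 32)
    = √(722,343.75) ≈ 849.91 → Q = 850
Orders per year = D/Q = 33,500 / 850 = 39.412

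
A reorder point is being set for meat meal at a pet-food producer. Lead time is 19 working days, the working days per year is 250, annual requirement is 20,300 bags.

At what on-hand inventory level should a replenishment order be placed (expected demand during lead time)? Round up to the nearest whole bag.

Daily demand d = 20,300 / 250 = 81.200 bags/day
Demand during lead time = 81.200 × 19 = 1,542.80
Reorder point = 1,542.80 → round up

1,543 bags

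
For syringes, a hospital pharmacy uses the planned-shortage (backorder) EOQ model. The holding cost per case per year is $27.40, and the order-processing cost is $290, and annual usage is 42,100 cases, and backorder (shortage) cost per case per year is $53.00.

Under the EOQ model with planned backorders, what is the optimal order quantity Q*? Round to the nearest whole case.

1,163 cases

Q* = √(2DS/H) · √((H + b)/b)
   = √(2 × 42,100 × 290 / 27.4) · √((27.4 + 53) / 53)
   = 944.017 × 1.2317 ≈ 1,162.71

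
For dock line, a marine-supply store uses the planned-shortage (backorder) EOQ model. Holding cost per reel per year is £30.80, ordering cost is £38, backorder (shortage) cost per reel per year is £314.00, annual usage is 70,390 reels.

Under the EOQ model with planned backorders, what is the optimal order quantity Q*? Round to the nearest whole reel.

437 reels

Basic EOQ = √(2·70,390·38/30.8) = 416.761
Backorder adjustment √((H+b)/b) = √((30.8+314)/314) = 1.0479
Q* = 416.761 × 1.0479 ≈ 436.72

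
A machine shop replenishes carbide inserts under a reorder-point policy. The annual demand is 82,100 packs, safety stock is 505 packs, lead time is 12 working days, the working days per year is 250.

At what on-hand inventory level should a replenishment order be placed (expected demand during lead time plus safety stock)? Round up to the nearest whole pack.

4,446 packs

Daily demand d = 82,100 / 250 = 328.400 packs/day
Demand during lead time = 328.400 × 12 = 3,940.80
Reorder point = 3,940.80 + 505 = 4,445.80 → round up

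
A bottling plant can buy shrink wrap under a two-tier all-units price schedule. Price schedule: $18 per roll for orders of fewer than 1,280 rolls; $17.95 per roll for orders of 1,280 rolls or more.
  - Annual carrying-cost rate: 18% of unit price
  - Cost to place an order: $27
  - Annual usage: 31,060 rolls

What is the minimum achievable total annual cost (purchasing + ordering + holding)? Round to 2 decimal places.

$560,250.01

H₁ = 18%×$18 = $3.2400;  H₂ = 18%×$17.95 = $3.2310
EOQ₁ = √(2×31,060×27/3.2400) = 719.49  (< 1,280, feasible at tier 1)
EOQ₂ = √(2×31,060×27/3.2310) = 720.49  (< 1,280 → use Q = 1,280 at tier-2 price)
TC(tier 1 (EOQ₁), Q≈719.5) = $561,411.15
TC(tier 2, Q≈1,280.0) = $560,250.01
Minimum at tier 2: $560,250.01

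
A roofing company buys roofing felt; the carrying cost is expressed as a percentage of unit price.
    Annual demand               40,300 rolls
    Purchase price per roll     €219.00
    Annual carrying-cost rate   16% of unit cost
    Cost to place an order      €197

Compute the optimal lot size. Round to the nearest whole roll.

Holding cost per roll per year: H = 16% × €219 = €35.0400
Optimal lot size Q* = (2 × 40,300 × €197 / €35.04)^½ ≈ 673.16

673 rolls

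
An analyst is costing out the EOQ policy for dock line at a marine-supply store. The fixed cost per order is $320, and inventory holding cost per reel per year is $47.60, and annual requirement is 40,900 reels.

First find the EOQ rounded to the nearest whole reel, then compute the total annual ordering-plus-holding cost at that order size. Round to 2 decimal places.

Q* = √(2·D·S / H) = √(2·40,900·320 / 47.6) = √549,916.0 ≈ 741.56 → Q = 742 reels
Ordering: D/Q × S = 40,900/742 × $320 = $17,638.81
Holding:  Q/2 × H = 742/2 × $47.6 = $17,659.60
Total = $17,638.81 + $17,659.60 = $35,298.41

$35,298.41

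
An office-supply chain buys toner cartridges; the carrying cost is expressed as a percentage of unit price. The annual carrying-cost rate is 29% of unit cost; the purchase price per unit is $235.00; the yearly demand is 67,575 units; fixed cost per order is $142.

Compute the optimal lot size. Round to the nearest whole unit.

H = i·C = 0.29 × $235 = $68.1500 per unit-year
Q* = √(2·D·S / H) = √(2·67,575·142 / 68.15) = √281,603.8 ≈ 530.66

531 units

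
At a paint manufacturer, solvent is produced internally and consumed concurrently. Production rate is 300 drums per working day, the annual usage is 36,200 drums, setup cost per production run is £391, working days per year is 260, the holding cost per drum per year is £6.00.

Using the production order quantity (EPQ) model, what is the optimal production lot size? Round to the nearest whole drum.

Daily demand d = 36,200/260 = 139.231; p = 300; 1 − d/p = 0.53590
EPQ = √(2DS / (H(1 − d/p)))
    = √(2 × 36,200 × 391 / (6 × 0.53590)) ≈ 2,967.16

2,967 drums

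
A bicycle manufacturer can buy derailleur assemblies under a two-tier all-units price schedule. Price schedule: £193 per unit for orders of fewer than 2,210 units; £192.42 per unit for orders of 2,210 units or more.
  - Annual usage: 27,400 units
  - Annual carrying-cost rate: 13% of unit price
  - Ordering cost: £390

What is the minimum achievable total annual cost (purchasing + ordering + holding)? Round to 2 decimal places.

£5,304,784.43

H₁ = 13%×£193 = £25.0900;  H₂ = 13%×£192.42 = £25.0146
EOQ₁ = √(2×27,400×390/25.0900) = 922.94  (< 2,210, feasible at tier 1)
EOQ₂ = √(2×27,400×390/25.0146) = 924.33  (< 2,210 → use Q = 2,210 at tier-2 price)
TC(tier 1 (EOQ₁), Q≈922.9) = £5,311,356.50
TC(tier 2, Q≈2,210.0) = £5,304,784.43
Minimum at tier 2: £5,304,784.43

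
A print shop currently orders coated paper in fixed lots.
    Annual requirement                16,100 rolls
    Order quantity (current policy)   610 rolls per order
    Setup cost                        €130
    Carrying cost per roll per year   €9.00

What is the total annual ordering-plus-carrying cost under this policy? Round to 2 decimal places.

Ordering: D/Q × S = 16,100/610 × €130 = €3,431.15
Holding:  Q/2 × H = 610/2 × €9 = €2,745.00
Total = €3,431.15 + €2,745.00 = €6,176.15

€6,176.15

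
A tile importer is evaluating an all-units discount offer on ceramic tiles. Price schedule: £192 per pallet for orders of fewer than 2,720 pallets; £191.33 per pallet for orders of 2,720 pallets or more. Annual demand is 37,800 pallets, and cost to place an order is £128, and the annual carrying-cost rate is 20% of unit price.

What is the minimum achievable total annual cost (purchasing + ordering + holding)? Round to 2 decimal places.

H₁ = 20%×£192 = £38.4000;  H₂ = 20%×£191.33 = £38.2660
EOQ₁ = √(2×37,800×128/38.4000) = 502.00  (< 2,720, feasible at tier 1)
EOQ₂ = √(2×37,800×128/38.2660) = 502.87  (< 2,720 → use Q = 2,720 at tier-2 price)
TC(tier 1 (EOQ₁), Q≈502.0) = £7,276,876.65
TC(tier 2, Q≈2,720.0) = £7,286,094.58
Minimum at tier 1 (EOQ₁): £7,276,876.65

£7,276,876.65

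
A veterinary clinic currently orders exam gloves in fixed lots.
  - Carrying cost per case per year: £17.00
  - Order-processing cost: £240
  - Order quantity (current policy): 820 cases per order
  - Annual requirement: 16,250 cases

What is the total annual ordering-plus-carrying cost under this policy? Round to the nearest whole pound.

Annual ordering cost = (D/Q)·S = (16,250/820) × 240 = £4,756.10
Annual holding cost  = (Q/2)·H = (820/2) × 17 = £6,970.00
Total = £4,756.10 + £6,970.00 = £11,726.10

£11,726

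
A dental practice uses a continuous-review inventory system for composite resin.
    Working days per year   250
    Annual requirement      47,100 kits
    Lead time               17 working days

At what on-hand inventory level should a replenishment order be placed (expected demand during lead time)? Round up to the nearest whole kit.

3,203 kits

Daily demand d = 47,100 / 250 = 188.400 kits/day
Demand during lead time = 188.400 × 17 = 3,202.80
Reorder point = 3,202.80 → round up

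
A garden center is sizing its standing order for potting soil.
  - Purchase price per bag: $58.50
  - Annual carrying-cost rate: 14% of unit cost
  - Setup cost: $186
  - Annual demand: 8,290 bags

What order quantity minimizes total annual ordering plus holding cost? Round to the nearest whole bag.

Holding cost per bag per year: H = 14% × $58.5 = $8.1900
Optimal lot size Q* = (2 × 8,290 × $186 / $8.19)^½ ≈ 613.63

614 bags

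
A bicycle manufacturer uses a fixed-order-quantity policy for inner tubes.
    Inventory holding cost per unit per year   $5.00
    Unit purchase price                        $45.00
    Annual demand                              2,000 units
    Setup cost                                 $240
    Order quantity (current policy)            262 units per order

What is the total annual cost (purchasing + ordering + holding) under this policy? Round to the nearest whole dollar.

Ordering: D/Q × S = 2,000/262 × $240 = $1,832.06
Holding:  Q/2 × H = 262/2 × $5 = $655.00
Purchase cost = D·C = 2,000 × 45 = $90,000.00
Total = $1,832.06 + $655.00 + $90,000.00 = $92,487.06

$92,487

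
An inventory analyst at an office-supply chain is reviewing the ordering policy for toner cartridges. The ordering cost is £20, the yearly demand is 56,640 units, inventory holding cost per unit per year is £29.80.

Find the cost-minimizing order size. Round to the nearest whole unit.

Optimal lot size Q* = (2 × 56,640 × £20 / £29.8)^½ ≈ 275.73

276 units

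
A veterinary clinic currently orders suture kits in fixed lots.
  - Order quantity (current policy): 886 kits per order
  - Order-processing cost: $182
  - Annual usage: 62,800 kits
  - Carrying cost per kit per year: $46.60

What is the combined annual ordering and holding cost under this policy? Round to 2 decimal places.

Annual ordering cost = (D/Q)·S = (62,800/886) × 182 = $12,900.23
Annual holding cost  = (Q/2)·H = (886/2) × 46.6 = $20,643.80
Total = $12,900.23 + $20,643.80 = $33,544.03

$33,544.03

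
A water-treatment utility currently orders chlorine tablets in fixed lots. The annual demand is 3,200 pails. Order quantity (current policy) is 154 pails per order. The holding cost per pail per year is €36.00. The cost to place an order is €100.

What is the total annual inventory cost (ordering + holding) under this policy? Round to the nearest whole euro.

€4,850

Annual ordering cost = (D/Q)·S = (3,200/154) × 100 = €2,077.92
Annual holding cost  = (Q/2)·H = (154/2) × 36 = €2,772.00
Total = €2,077.92 + €2,772.00 = €4,849.92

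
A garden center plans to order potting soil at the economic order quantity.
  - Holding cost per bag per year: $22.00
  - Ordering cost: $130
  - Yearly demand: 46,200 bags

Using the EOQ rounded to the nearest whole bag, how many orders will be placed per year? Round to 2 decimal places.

EOQ = √(2DS/H) = √(2 × 46,200 × 130 / 22)
    = √(546,000.00) ≈ 738.92 → Q = 739
N = D/Q = 46,200/739 ≈ 62.517 orders/yr

62.52 orders per year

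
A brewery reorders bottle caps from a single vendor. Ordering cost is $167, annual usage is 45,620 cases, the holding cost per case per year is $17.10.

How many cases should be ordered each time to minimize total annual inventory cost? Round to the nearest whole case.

944 cases

EOQ = √(2DS/H) = √(2 × 45,620 × 167 / 17.1)
    = √(891,057.31) ≈ 943.96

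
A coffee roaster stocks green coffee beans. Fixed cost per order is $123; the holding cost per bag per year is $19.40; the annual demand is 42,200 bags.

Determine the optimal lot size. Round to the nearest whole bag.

732 bags

Optimal lot size Q* = (2 × 42,200 × $123 / $19.4)^½ ≈ 731.51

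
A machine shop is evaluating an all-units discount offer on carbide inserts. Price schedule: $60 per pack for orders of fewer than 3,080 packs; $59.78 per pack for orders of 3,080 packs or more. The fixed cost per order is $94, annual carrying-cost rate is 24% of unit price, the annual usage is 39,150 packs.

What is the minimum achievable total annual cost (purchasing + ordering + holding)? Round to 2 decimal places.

H₁ = 24%×$60 = $14.4000;  H₂ = 24%×$59.78 = $14.3472
EOQ₁ = √(2×39,150×94/14.4000) = 714.93  (< 3,080, feasible at tier 1)
EOQ₂ = √(2×39,150×94/14.3472) = 716.24  (< 3,080 → use Q = 3,080 at tier-2 price)
TC(tier 1 (EOQ₁), Q≈714.9) = $2,359,294.99
TC(tier 2, Q≈3,080.0) = $2,363,676.53
Minimum at tier 1 (EOQ₁): $2,359,294.99

$2,359,294.99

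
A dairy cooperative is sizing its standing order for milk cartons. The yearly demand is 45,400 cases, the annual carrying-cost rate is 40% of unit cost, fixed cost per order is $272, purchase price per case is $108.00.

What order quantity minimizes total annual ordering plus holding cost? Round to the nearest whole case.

756 cases

H = i·C = 0.4 × $108 = $43.2000 per case-year
Q* = √(2·D·S / H) = √(2·45,400·272 / 43.2) = √571,703.7 ≈ 756.11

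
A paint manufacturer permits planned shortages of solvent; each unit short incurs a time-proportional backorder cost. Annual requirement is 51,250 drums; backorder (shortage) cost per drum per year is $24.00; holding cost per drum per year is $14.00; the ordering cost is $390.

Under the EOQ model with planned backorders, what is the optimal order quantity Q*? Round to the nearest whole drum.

2,126 drums

Q* = √(2DS/H) · √((H + b)/b)
   = √(2 × 51,250 × 390 / 14) · √((14 + 24) / 24)
   = 1,689.780 × 1.2583 ≈ 2,126.26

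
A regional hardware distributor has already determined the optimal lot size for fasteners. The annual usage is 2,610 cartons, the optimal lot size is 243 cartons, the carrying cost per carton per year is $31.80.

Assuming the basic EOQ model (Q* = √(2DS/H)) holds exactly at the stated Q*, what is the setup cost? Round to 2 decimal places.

From Q* = √(2DS/H) ⇒ Q*² = 2DS/H.
S = Q²H / (2D) = 243² × 31.8 / (2 × 2,610) = 359.7238

$359.72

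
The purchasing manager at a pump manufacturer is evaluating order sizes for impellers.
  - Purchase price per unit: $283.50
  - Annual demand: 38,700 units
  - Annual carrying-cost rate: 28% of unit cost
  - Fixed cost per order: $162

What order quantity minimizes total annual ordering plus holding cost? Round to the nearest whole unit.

397 units

Carrying cost H = $283.5 × 28% = $79.3800/unit/yr
2DS/H = 2·38,700·162/79.38 = 157,959.18
EOQ = √157,959.18 ≈ 397.44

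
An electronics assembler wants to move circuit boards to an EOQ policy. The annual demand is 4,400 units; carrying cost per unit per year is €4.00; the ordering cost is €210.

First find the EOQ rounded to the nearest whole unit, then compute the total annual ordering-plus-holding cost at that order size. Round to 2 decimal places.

€2,718.82

Q* = √(2·D·S / H) = √(2·4,400·210 / 4) = √462,000.0 ≈ 679.71 → Q = 680 units
Orders/yr = 4,400/680 = 6.471; ordering cost = 6.471 × €210 = €1,358.82
Average inventory = 680/2 = 340; holding cost = 340 × €4 = €1,360.00
Total = €1,358.82 + €1,360.00 = €2,718.82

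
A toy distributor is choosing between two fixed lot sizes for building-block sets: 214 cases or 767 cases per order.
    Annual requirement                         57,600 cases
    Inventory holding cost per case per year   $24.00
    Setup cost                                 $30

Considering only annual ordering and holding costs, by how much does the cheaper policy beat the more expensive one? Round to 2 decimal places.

TC(Q) = (D/Q)S + (Q/2)H
TC(214) = (57,600/214)×30 + (214/2)×24 = $10,642.77
TC(767) = (57,600/767)×30 + (767/2)×24 = $11,456.93
Cheaper: Q = 214.  Difference = $814.17

$814.17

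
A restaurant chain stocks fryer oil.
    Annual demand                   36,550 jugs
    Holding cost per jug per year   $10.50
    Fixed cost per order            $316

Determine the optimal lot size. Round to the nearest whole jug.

1,483 jugs

Optimal lot size Q* = (2 × 36,550 × $316 / $10.5)^½ ≈ 1,483.23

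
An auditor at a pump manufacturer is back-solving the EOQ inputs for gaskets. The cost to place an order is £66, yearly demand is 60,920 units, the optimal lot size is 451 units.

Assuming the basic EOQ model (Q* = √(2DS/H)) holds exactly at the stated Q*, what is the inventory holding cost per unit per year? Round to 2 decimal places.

£39.53

Since Q* = (2DS/H)^½, squaring gives Q*²·H = 2DS.
H = 2DS / Q² = 2 × 60,920 × 66 / 451² = 39.5349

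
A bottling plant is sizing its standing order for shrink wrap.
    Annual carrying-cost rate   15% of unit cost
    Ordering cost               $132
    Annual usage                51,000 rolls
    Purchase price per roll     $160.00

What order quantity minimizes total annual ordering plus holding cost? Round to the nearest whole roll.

749 rolls

Carrying cost H = $160 × 15% = $24.0000/roll/yr
EOQ = √(2DS/H) = √(2 × 51,000 × 132 / 24)
    = √(561,000.00) ≈ 749.00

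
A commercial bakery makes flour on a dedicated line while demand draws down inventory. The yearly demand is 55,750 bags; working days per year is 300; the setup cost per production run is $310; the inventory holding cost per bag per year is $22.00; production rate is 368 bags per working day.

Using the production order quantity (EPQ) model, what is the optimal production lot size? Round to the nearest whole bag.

1,782 bags

d = 55,750/300 = 185.8333 bags/day;  effective holding cost H(1 − d/p) = 22·(1 − 185.8333/368) = 10.89040
Q* = √(2DS / H_eff) = √(2·55,750·310 / 10.89040) ≈ 1,781.54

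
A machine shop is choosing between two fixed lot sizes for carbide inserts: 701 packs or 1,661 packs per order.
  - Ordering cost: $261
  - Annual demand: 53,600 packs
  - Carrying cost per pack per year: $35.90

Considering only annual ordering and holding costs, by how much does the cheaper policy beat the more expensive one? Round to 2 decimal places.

$5,697.76

Annual cost at Q: ordering D·S/Q plus holding Q·H/2.
TC(701) = (53,600/701)×261 + (701/2)×35.9 = $32,539.58
TC(1,661) = (53,600/1,661)×261 + (1,661/2)×35.9 = $38,237.35
Lots of 701 are cheaper by $5,697.76.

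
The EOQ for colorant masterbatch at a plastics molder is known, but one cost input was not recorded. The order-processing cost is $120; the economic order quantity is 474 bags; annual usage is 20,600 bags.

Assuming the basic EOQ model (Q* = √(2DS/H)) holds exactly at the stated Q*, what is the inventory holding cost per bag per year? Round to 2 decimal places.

$22.01

Since Q* = (2DS/H)^½, squaring gives Q*²·H = 2DS.
H = 2DS / Q² = 2 × 20,600 × 120 / 474² = 22.0050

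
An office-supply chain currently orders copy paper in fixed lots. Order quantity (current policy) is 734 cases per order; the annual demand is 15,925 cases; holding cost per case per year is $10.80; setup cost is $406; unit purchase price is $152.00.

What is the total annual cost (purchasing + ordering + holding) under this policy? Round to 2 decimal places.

$2,433,372.25

Ordering: D/Q × S = 15,925/734 × $406 = $8,808.65
Holding:  Q/2 × H = 734/2 × $10.8 = $3,963.60
Purchase cost = D·C = 15,925 × 152 = $2,420,600.00
Total = $8,808.65 + $3,963.60 + $2,420,600.00 = $2,433,372.25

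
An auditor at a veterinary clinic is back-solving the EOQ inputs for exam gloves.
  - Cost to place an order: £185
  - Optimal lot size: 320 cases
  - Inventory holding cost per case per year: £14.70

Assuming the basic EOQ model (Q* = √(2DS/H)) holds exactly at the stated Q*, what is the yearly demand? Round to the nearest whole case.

Since Q* = (2DS/H)^½, squaring gives Q*²·H = 2DS.
D = Q²H / (2S) = 320² × 14.7 / (2 × 185) = 4,068.32

4,068 cases per year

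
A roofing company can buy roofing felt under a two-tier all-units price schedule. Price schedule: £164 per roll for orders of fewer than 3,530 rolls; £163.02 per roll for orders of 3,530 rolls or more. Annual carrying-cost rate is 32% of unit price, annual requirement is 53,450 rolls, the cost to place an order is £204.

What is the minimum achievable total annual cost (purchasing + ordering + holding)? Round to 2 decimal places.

£8,799,629.91

H₁ = 32%×£164 = £52.4800;  H₂ = 32%×£163.02 = £52.1664
EOQ₁ = √(2×53,450×204/52.4800) = 644.62  (< 3,530, feasible at tier 1)
EOQ₂ = √(2×53,450×204/52.1664) = 646.56  (< 3,530 → use Q = 3,530 at tier-2 price)
TC(tier 1 (EOQ₁), Q≈644.6) = £8,799,629.91
TC(tier 2, Q≈3,530.0) = £8,808,581.59
Minimum at tier 1 (EOQ₁): £8,799,629.91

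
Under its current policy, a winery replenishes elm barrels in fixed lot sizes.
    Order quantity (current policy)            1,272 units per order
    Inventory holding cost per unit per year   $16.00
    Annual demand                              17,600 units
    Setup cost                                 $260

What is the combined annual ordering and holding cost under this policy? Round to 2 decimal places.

Ordering: D/Q × S = 17,600/1,272 × $260 = $3,597.48
Holding:  Q/2 × H = 1,272/2 × $16 = $10,176.00
Total = $3,597.48 + $10,176.00 = $13,773.48

$13,773.48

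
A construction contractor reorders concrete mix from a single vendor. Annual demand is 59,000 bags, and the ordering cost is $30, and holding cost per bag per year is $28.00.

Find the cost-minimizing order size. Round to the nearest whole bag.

356 bags

EOQ = √(2DS/H) = √(2 × 59,000 × 30 / 28)
    = √(126,428.57) ≈ 355.57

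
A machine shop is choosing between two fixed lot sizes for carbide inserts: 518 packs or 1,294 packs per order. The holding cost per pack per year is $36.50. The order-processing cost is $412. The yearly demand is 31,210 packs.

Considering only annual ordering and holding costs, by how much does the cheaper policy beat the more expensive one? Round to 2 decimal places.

$724.37

TC(Q) = (D/Q)S + (Q/2)H
TC(518) = (31,210/518)×412 + (518/2)×36.5 = $34,276.90
TC(1,294) = (31,210/1,294)×412 + (1,294/2)×36.5 = $33,552.53
|ΔTC| = |$34,276.90 − $33,552.53| = $724.37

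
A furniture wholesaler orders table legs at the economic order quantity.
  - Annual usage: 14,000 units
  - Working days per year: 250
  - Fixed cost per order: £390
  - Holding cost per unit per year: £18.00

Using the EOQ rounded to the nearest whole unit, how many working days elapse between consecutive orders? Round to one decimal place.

2DS/H = 2·14,000·390/18 = 606,666.67
EOQ = √606,666.67 ≈ 778.89 → Q = 779 units
Days between orders = 250 / (D/Q) = 250 / 17.972 ≈ 13.911

13.9 days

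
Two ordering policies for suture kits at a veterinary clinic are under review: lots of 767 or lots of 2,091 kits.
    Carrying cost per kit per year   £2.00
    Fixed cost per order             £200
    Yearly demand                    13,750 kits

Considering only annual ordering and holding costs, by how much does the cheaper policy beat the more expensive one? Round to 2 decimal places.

TC(Q) = (D/Q)S + (Q/2)H
TC(767) = (13,750/767)×200 + (767/2)×2 = £4,352.40
TC(2,091) = (13,750/2,091)×200 + (2,091/2)×2 = £3,406.16
Cheaper: Q = 2,091.  Difference = £946.24

£946.24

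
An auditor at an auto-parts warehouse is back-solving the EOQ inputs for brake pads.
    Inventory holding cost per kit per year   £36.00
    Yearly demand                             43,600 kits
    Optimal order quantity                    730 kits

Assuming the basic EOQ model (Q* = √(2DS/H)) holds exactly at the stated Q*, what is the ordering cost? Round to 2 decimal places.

£220.00

From Q* = √(2DS/H) ⇒ Q*² = 2DS/H.
S = Q²H / (2D) = 730² × 36 / (2 × 43,600) = 220.0046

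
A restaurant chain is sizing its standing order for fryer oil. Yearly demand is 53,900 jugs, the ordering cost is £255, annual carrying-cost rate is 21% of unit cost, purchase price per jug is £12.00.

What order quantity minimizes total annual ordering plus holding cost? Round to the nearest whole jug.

Carrying cost H = £12 × 21% = £2.5200/jug/yr
Optimal lot size Q* = (2 × 53,900 × £255 / £2.52)^½ ≈ 3,302.78

3,303 jugs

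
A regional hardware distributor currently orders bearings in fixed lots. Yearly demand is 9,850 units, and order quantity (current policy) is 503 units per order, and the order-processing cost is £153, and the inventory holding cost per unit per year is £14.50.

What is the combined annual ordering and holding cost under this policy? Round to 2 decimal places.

£6,642.87

Annual ordering cost = (D/Q)·S = (9,850/503) × 153 = £2,996.12
Annual holding cost  = (Q/2)·H = (503/2) × 14.5 = £3,646.75
Total = £2,996.12 + £3,646.75 = £6,642.87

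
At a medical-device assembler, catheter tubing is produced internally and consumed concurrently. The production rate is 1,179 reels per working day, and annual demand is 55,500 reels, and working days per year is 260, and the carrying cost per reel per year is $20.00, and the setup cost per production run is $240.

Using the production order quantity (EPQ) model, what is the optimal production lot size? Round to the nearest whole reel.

1,275 reels

d = 55,500/260 = 213.4615 reels/day;  effective holding cost H(1 − d/p) = 20·(1 − 213.4615/1179) = 16.37894
Q* = √(2DS / H_eff) = √(2·55,500·240 / 16.37894) ≈ 1,275.33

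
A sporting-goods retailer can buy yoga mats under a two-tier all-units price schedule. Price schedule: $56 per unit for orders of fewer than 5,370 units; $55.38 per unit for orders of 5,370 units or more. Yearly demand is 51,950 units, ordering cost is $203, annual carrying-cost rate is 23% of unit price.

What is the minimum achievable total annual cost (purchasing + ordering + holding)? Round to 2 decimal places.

$2,913,154.76

H₁ = 23%×$56 = $12.8800;  H₂ = 23%×$55.38 = $12.7374
EOQ₁ = √(2×51,950×203/12.8800) = 1,279.67  (< 5,370, feasible at tier 1)
EOQ₂ = √(2×51,950×203/12.7374) = 1,286.81  (< 5,370 → use Q = 5,370 at tier-2 price)
TC(tier 1 (EOQ₁), Q≈1,279.7) = $2,925,682.14
TC(tier 2, Q≈5,370.0) = $2,913,154.76
Minimum at tier 2: $2,913,154.76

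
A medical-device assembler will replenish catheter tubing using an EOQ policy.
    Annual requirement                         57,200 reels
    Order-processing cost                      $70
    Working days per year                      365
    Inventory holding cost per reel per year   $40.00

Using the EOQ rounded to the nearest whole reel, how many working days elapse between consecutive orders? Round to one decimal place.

Q* = √(2·D·S / H) = √(2·57,200·70 / 40) = √200,200.0 ≈ 447.44 → Q = 447 reels
T = Q/D × 365 days = 447/57,200 × 365 = 2.852 days

2.9 days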